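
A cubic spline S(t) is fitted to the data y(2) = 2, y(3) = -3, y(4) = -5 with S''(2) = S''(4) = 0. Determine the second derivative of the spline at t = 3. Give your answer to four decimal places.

With M_i denoting the second derivative at x_i, h_i = 1, 1, and Δ_i = (y_(i+1) − y_i)/h_i = -5, -2:
  1·M_0 + 4·M_1 + 1·M_2 = 6(Δ_1 - Δ_0) = 18
Natural end conditions: M_0 = M_2 = 0.
Solving the tridiagonal system: M_0 = 0, M_1 = 9/2, M_2 = 0.

4.5000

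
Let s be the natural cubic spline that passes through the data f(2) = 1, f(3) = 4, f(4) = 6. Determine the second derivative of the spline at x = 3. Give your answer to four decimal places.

-1.5000

Write m_i for s''(x_i). With h_i = 1, 1 and divided differences Δ_i = 3, 2, the continuity of s' gives the tridiagonal system
  1·m_0 + 4·m_1 + 1·m_2 = 6(Δ_1 - Δ_0) = -6
Natural end conditions: m_0 = m_2 = 0.
Forward elimination and back-substitution give m_0 = 0, m_1 = -3/2, m_2 = 0.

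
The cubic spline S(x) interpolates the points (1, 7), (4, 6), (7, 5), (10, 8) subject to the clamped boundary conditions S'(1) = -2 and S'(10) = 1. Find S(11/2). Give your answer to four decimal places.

5.3750

Let M_i = S''(x_i). Step sizes h_i = 3, 3, 3; slopes of the chords Δ_i = (y_(i+1) - y_i)/h_i = -1/3, -1/3, 1.
  3·M_0 + 12·M_1 + 3·M_2 = 6(Δ_1 - Δ_0) = 0
  3·M_1 + 12·M_2 + 3·M_3 = 6(Δ_2 - Δ_1) = 8
Clamped end conditions give two more equations: 2h_0·M_0 + h_0·M_1 = 6(Δ_0 - S'(1)) = 10 and h_2·M_2 + 2h_2·M_3 = 6(S'(10) - Δ_2) = 0.
Hence M_0 = 92/45, M_1 = -34/45, M_2 = 44/45, M_3 = -22/45.
On [4, 7], S(x) = 6 - 1/15·(x - 4) - 17/45·(x - 4)² + 13/135·(x - 4)³.
With (x - 4) = 3/2: S(11/2) = 43/8.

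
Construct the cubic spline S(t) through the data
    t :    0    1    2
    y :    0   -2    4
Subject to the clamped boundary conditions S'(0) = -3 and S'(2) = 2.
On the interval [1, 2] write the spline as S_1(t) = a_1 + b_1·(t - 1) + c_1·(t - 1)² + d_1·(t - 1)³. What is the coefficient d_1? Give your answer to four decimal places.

Let m_i = S''(x_i). Step sizes h_i = 1, 1; slopes of the chords Δ_i = (y_(i+1) - y_i)/h_i = -2, 6.
  1·m_0 + 4·m_1 + 1·m_2 = 6(Δ_1 - Δ_0) = 48
Clamped end conditions give two more equations: 2h_0·m_0 + h_0·m_1 = 6(Δ_0 - S'(0)) = 6 and h_1·m_1 + 2h_1·m_2 = 6(S'(2) - Δ_1) = -24.
Solving the tridiagonal system: m_0 = -13/2, m_1 = 19, m_2 = -43/2.
On [1, 2], with S_1(t) = a_1 + b_1·(t - 1) + c_1·(t - 1)² + d_1·(t - 1)³: c_1 = m_1/2 = 19/2, d_1 = (m_2 - m_1)/(6h_1) = -27/4, b_1 = Δ_1 - h_1(2m_1 + m_2)/6 = 13/4.

-6.7500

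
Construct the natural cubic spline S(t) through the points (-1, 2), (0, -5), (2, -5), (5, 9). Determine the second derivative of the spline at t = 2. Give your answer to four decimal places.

1.5000

Let M_i = S''(x_i). Step sizes h_i = 1, 2, 3; slopes of the chords Δ_i = (y_(i+1) - y_i)/h_i = -7, 0, 14/3.
  1·M_0 + 6·M_1 + 2·M_2 = 6(Δ_1 - Δ_0) = 42
  2·M_1 + 10·M_2 + 3·M_3 = 6(Δ_2 - Δ_1) = 28
Natural end conditions: M_0 = M_3 = 0.
Forward elimination and back-substitution give M_0 = 0, M_1 = 13/2, M_2 = 3/2, M_3 = 0.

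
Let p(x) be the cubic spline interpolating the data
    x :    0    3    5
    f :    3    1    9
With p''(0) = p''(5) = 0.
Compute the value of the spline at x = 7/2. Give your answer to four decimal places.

2.3875

Write M_i for p''(x_i). With h_i = 3, 2 and divided differences Δ_i = -2/3, 4, the continuity of p' gives the tridiagonal system
  3·M_0 + 10·M_1 + 2·M_2 = 6(Δ_1 - Δ_0) = 28
Natural end conditions: M_0 = M_2 = 0.
Forward elimination and back-substitution give M_0 = 0, M_1 = 14/5, M_2 = 0.
On [3, 5], p(x) = 1 + 32/15·(x - 3) + 7/5·(x - 3)² - 7/30·(x - 3)³.
With (x - 3) = 1/2: p(7/2) = 191/80.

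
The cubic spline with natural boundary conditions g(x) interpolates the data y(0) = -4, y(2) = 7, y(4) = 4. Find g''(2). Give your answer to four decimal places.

-5.2500

Put σ_i = g'' at the i-th knot. Here h = (2, 2) and Δ = (11/2, -3/2), so the interior equations h_(i-1)·σ_(i-1) + 2(h_(i-1)+h_i)·σ_i + h_i·σ_(i+1) = 6(Δ_i − Δ_(i-1)) read
  2·σ_0 + 8·σ_1 + 2·σ_2 = 6(Δ_1 - Δ_0) = -42
Natural end conditions: σ_0 = σ_2 = 0.
Forward elimination and back-substitution give σ_0 = 0, σ_1 = -21/4, σ_2 = 0.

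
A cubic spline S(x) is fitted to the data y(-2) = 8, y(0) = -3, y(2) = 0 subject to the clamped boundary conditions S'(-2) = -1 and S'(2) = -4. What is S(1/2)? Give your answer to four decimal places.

-2.6484

Put m_i = S'' at the i-th knot. Here h = (2, 2) and Δ = (-11/2, 3/2), so the interior equations h_(i-1)·m_(i-1) + 2(h_(i-1)+h_i)·m_i + h_i·m_(i+1) = 6(Δ_i − Δ_(i-1)) read
  2·m_0 + 8·m_1 + 2·m_2 = 6(Δ_1 - Δ_0) = 42
Clamped end conditions give two more equations: 2h_0·m_0 + h_0·m_1 = 6(Δ_0 - S'(-2)) = -27 and h_1·m_1 + 2h_1·m_2 = 6(S'(2) - Δ_1) = -33.
Hence m_0 = -51/4, m_1 = 12, m_2 = -57/4.
On [0, 2], S(x) = -3 - 7/4·x + 6·x² - 35/16·x³.
With x = 1/2: S(1/2) = -339/128.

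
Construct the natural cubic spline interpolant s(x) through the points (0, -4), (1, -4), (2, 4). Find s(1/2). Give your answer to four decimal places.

-4.7500

With σ_i denoting the second derivative at x_i, h_i = 1, 1, and Δ_i = (y_(i+1) − y_i)/h_i = 0, 8:
  1·σ_0 + 4·σ_1 + 1·σ_2 = 6(Δ_1 - Δ_0) = 48
Natural end conditions: σ_0 = σ_2 = 0.
Solving the tridiagonal system: σ_0 = 0, σ_1 = 12, σ_2 = 0.
On [0, 1], s(x) = -4 - 2·x + 0·x² + 2·x³.
With x = 1/2: s(1/2) = -19/4.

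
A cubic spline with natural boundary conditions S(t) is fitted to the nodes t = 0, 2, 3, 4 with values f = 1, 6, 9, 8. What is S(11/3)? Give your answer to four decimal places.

8.6490

With m_i denoting the second derivative at x_i, h_i = 2, 1, 1, and Δ_i = (y_(i+1) − y_i)/h_i = 5/2, 3, -1:
  2·m_0 + 6·m_1 + 1·m_2 = 6(Δ_1 - Δ_0) = 3
  1·m_1 + 4·m_2 + 1·m_3 = 6(Δ_2 - Δ_1) = -24
Natural end conditions: m_0 = m_3 = 0.
Hence m_0 = 0, m_1 = 36/23, m_2 = -147/23, m_3 = 0.
On [3, 4], S(t) = 9 + 26/23·(t - 3) - 147/46·(t - 3)² + 49/46·(t - 3)³.
With (t - 3) = 2/3: S(11/3) = 5371/621.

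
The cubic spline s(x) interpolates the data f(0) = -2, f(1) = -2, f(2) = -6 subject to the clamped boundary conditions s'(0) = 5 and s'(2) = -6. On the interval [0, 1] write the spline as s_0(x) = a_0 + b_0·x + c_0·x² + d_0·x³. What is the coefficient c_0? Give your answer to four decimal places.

Put M_i = s'' at the i-th knot. Here h = (1, 1) and Δ = (0, -4), so the interior equations h_(i-1)·M_(i-1) + 2(h_(i-1)+h_i)·M_i + h_i·M_(i+1) = 6(Δ_i − Δ_(i-1)) read
  1·M_0 + 4·M_1 + 1·M_2 = 6(Δ_1 - Δ_0) = -24
Clamped end conditions give two more equations: 2h_0·M_0 + h_0·M_1 = 6(Δ_0 - s'(0)) = -30 and h_1·M_1 + 2h_1·M_2 = 6(s'(2) - Δ_1) = -12.
Forward elimination and back-substitution give M_0 = -29/2, M_1 = -1, M_2 = -11/2.
On [0, 1], with s_0(x) = a_0 + b_0·x + c_0·x² + d_0·x³: c_0 = M_0/2 = -29/4, d_0 = (M_1 - M_0)/(6h_0) = 9/4, b_0 = Δ_0 - h_0(2M_0 + M_1)/6 = 5.

-7.2500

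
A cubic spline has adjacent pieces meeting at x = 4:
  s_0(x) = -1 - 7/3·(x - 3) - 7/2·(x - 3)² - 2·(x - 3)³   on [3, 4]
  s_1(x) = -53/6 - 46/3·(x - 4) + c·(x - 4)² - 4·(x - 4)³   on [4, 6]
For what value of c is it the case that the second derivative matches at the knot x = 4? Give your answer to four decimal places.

-9.5000

s_0''(x) = -7 - 12·(x - 3), so s_0''(4) = -19. On the right, s_1''(4) = 2c, so c = -19/2.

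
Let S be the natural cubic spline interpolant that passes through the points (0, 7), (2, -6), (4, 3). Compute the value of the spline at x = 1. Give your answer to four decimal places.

-1.5625

With m_i denoting the second derivative at x_i, h_i = 2, 2, and Δ_i = (y_(i+1) − y_i)/h_i = -13/2, 9/2:
  2·m_0 + 8·m_1 + 2·m_2 = 6(Δ_1 - Δ_0) = 66
Natural end conditions: m_0 = m_2 = 0.
Solving: m_0 = 0, m_1 = 33/4, m_2 = 0.
On [0, 2], S(x) = 7 - 37/4·x + 0·x² + 11/16·x³.
With x = 1: S(1) = -25/16.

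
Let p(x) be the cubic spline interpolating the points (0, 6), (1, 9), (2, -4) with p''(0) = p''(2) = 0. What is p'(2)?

-17

Write M_i for p''(x_i). With h_i = 1, 1 and divided differences Δ_i = 3, -13, the continuity of p' gives the tridiagonal system
  1·M_0 + 4·M_1 + 1·M_2 = 6(Δ_1 - Δ_0) = -96
Natural end conditions: M_0 = M_2 = 0.
Solving: M_0 = 0, M_1 = -24, M_2 = 0.
On [1, 2], p'(x) = b_1 + 2c_1·(x - 1) + 3d_1·(x - 1)² with b_1 = Δ_1 - h_1(2M_1 + M_2)/6 = -5, c_1 = M_1/2 = -12, d_1 = (M_2 - M_1)/(6h_1) = 4. So p'(2) = -17.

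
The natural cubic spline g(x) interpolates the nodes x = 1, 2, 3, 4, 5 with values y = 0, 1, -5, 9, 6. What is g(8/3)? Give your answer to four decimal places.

-4.6825

Put σ_i = g'' at the i-th knot. Here h = (1, 1, 1, 1) and Δ = (1, -6, 14, -3), so the interior equations h_(i-1)·σ_(i-1) + 2(h_(i-1)+h_i)·σ_i + h_i·σ_(i+1) = 6(Δ_i − Δ_(i-1)) read
  1·σ_0 + 4·σ_1 + 1·σ_2 = 6(Δ_1 - Δ_0) = -42
  1·σ_1 + 4·σ_2 + 1·σ_3 = 6(Δ_2 - Δ_1) = 120
  1·σ_2 + 4·σ_3 + 1·σ_4 = 6(Δ_3 - Δ_2) = -102
Natural end conditions: σ_0 = σ_4 = 0.
Solving the tridiagonal system: σ_0 = 0, σ_1 = -303/14, σ_2 = 312/7, σ_3 = -513/14, σ_4 = 0.
On [2, 3], g(x) = 1 - 87/14·(x - 2) - 303/28·(x - 2)² + 309/28·(x - 2)³.
With (x - 2) = 2/3: g(8/3) = -295/63.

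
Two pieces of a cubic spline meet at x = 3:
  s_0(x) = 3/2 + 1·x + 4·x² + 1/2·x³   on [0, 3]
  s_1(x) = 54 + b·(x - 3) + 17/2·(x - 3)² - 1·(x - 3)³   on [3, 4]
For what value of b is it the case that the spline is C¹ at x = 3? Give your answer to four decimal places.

s_0'(x) = 1 + 8·x + 3/2·x², so s_0'(3) = 77/2. On the right, s_1'(3) = b, so b = 77/2.

38.5000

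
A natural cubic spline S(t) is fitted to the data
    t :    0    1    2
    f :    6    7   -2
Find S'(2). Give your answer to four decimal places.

-11.5000

Put M_i = S'' at the i-th knot. Here h = (1, 1) and Δ = (1, -9), so the interior equations h_(i-1)·M_(i-1) + 2(h_(i-1)+h_i)·M_i + h_i·M_(i+1) = 6(Δ_i − Δ_(i-1)) read
  1·M_0 + 4·M_1 + 1·M_2 = 6(Δ_1 - Δ_0) = -60
Natural end conditions: M_0 = M_2 = 0.
Solving: M_0 = 0, M_1 = -15, M_2 = 0.
On [1, 2], S'(t) = b_1 + 2c_1·(t - 1) + 3d_1·(t - 1)² with b_1 = Δ_1 - h_1(2M_1 + M_2)/6 = -4, c_1 = M_1/2 = -15/2, d_1 = (M_2 - M_1)/(6h_1) = 5/2. So S'(2) = -23/2.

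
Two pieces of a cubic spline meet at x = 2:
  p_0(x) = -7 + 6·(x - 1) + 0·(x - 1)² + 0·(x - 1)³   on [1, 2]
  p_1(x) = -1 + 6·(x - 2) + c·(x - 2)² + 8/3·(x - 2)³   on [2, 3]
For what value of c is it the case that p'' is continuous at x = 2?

0

p_0''(x) = 0 + 0·(x - 1), so p_0''(2) = 0. On the right, p_1''(2) = 2c, so c = 0.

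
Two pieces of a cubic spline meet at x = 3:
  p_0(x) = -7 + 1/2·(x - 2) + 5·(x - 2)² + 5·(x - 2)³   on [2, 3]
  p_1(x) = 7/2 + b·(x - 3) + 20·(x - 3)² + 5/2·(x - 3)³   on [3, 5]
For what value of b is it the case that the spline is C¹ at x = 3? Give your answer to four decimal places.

25.5000

p_0'(x) = 1/2 + 10·(x - 2) + 15·(x - 2)², so p_0'(3) = 51/2. On the right, p_1'(3) = b, so b = 51/2.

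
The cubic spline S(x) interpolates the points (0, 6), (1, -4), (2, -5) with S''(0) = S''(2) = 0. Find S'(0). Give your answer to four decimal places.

Write M_i for S''(x_i). With h_i = 1, 1 and divided differences Δ_i = -10, -1, the continuity of S' gives the tridiagonal system
  1·M_0 + 4·M_1 + 1·M_2 = 6(Δ_1 - Δ_0) = 54
Natural end conditions: M_0 = M_2 = 0.
Forward elimination and back-substitution give M_0 = 0, M_1 = 27/2, M_2 = 0.
On [0, 1], S'(x) = b_0 + 2c_0·x + 3d_0·x² with b_0 = Δ_0 - h_0(2M_0 + M_1)/6 = -49/4, c_0 = M_0/2 = 0, d_0 = (M_1 - M_0)/(6h_0) = 9/4. So S'(0) = -49/4.

-12.2500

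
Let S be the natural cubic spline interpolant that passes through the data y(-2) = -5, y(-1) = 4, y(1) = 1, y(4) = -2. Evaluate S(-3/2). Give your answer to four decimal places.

Put m_i = S'' at the i-th knot. Here h = (1, 2, 3) and Δ = (9, -3/2, -1), so the interior equations h_(i-1)·m_(i-1) + 2(h_(i-1)+h_i)·m_i + h_i·m_(i+1) = 6(Δ_i − Δ_(i-1)) read
  1·m_0 + 6·m_1 + 2·m_2 = 6(Δ_1 - Δ_0) = -63
  2·m_1 + 10·m_2 + 3·m_3 = 6(Δ_2 - Δ_1) = 3
Natural end conditions: m_0 = m_3 = 0.
Solving: m_0 = 0, m_1 = -159/14, m_2 = 18/7, m_3 = 0.
On [-2, -1], S(x) = -5 + 305/28·(x + 2) + 0·(x + 2)² - 53/28·(x + 2)³.
With (x + 2) = 1/2: S(-3/2) = 47/224.

0.2098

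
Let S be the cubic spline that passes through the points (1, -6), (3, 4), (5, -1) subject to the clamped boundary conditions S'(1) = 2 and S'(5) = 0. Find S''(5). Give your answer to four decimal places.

8.8750

With m_i denoting the second derivative at x_i, h_i = 2, 2, and Δ_i = (y_(i+1) − y_i)/h_i = 5, -5/2:
  2·m_0 + 8·m_1 + 2·m_2 = 6(Δ_1 - Δ_0) = -45
Clamped end conditions give two more equations: 2h_0·m_0 + h_0·m_1 = 6(Δ_0 - S'(1)) = 18 and h_1·m_1 + 2h_1·m_2 = 6(S'(5) - Δ_1) = 15.
Solving: m_0 = 77/8, m_1 = -41/4, m_2 = 71/8.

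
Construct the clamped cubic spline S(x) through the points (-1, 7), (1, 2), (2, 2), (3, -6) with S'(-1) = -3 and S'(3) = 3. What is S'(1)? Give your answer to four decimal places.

1.6364

Let σ_i = S''(x_i). Step sizes h_i = 2, 1, 1; slopes of the chords Δ_i = (y_(i+1) - y_i)/h_i = -5/2, 0, -8.
  2·σ_0 + 6·σ_1 + 1·σ_2 = 6(Δ_1 - Δ_0) = 15
  1·σ_1 + 4·σ_2 + 1·σ_3 = 6(Δ_2 - Δ_1) = -48
Clamped end conditions give two more equations: 2h_0·σ_0 + h_0·σ_1 = 6(Δ_0 - S'(-1)) = 3 and h_2·σ_2 + 2h_2·σ_3 = 6(S'(3) - Δ_2) = 66.
Forward elimination and back-substitution give σ_0 = -69/22, σ_1 = 171/22, σ_2 = -279/11, σ_3 = 1005/22.
On [1, 2], S'(x) = b_1 + 2c_1·(x - 1) + 3d_1·(x - 1)² with b_1 = Δ_1 - h_1(2σ_1 + σ_2)/6 = 18/11, c_1 = σ_1/2 = 171/44, d_1 = (σ_2 - σ_1)/(6h_1) = -243/44. So S'(1) = 18/11.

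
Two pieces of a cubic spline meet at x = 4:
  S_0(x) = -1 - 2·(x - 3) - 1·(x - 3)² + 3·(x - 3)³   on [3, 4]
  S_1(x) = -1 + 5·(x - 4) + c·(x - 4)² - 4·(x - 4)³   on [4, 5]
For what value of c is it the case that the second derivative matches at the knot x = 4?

S_0''(x) = -2 + 18·(x - 3), so S_0''(4) = 16. On the right, S_1''(4) = 2c, so c = 8.

8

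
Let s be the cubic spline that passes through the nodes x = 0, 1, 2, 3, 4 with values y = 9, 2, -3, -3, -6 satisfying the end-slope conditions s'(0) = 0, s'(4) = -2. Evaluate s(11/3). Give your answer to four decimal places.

-5.0331

With σ_i denoting the second derivative at x_i, h_i = 1, 1, 1, 1, and Δ_i = (y_(i+1) − y_i)/h_i = -7, -5, 0, -3:
  1·σ_0 + 4·σ_1 + 1·σ_2 = 6(Δ_1 - Δ_0) = 12
  1·σ_1 + 4·σ_2 + 1·σ_3 = 6(Δ_2 - Δ_1) = 30
  1·σ_2 + 4·σ_3 + 1·σ_4 = 6(Δ_3 - Δ_2) = -18
Clamped end conditions give two more equations: 2h_0·σ_0 + h_0·σ_1 = 6(Δ_0 - s'(0)) = -42 and h_3·σ_3 + 2h_3·σ_4 = 6(s'(4) - Δ_3) = 6.
Forward elimination and back-substitution give σ_0 = -689/28, σ_1 = 101/14, σ_2 = 31/4, σ_3 = -115/14, σ_4 = 199/28.
On [3, 4], s(x) = -3 - 81/56·(x - 3) - 115/28·(x - 3)² + 143/56·(x - 3)³.
With (x - 3) = 2/3: s(11/3) = -3805/756.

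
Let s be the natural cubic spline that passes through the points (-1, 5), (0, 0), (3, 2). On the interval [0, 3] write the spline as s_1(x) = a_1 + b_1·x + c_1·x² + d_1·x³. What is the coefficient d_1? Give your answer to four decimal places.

-0.2361

Let M_i = s''(x_i). Step sizes h_i = 1, 3; slopes of the chords Δ_i = (y_(i+1) - y_i)/h_i = -5, 2/3.
  1·M_0 + 8·M_1 + 3·M_2 = 6(Δ_1 - Δ_0) = 34
Natural end conditions: M_0 = M_2 = 0.
Solving: M_0 = 0, M_1 = 17/4, M_2 = 0.
On [0, 3], with s_1(x) = a_1 + b_1·x + c_1·x² + d_1·x³: c_1 = M_1/2 = 17/8, d_1 = (M_2 - M_1)/(6h_1) = -17/72, b_1 = Δ_1 - h_1(2M_1 + M_2)/6 = -43/12.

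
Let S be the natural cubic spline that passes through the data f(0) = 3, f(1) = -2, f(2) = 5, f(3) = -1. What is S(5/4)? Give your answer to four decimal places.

Let m_i = S''(x_i). Step sizes h_i = 1, 1, 1; slopes of the chords Δ_i = (y_(i+1) - y_i)/h_i = -5, 7, -6.
  1·m_0 + 4·m_1 + 1·m_2 = 6(Δ_1 - Δ_0) = 72
  1·m_1 + 4·m_2 + 1·m_3 = 6(Δ_2 - Δ_1) = -78
Natural end conditions: m_0 = m_3 = 0.
Solving: m_0 = 0, m_1 = 122/5, m_2 = -128/5, m_3 = 0.
On [1, 2], S(x) = -2 + 47/15·(x - 1) + 61/5·(x - 1)² - 25/3·(x - 1)³.
With (x - 1) = 1/4: S(5/4) = -187/320.

-0.5844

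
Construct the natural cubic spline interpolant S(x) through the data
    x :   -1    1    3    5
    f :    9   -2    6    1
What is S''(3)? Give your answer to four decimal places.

Write m_i for S''(x_i). With h_i = 2, 2, 2 and divided differences Δ_i = -11/2, 4, -5/2, the continuity of S' gives the tridiagonal system
  2·m_0 + 8·m_1 + 2·m_2 = 6(Δ_1 - Δ_0) = 57
  2·m_1 + 8·m_2 + 2·m_3 = 6(Δ_2 - Δ_1) = -39
Natural end conditions: m_0 = m_3 = 0.
Forward elimination and back-substitution give m_0 = 0, m_1 = 89/10, m_2 = -71/10, m_3 = 0.

-7.1000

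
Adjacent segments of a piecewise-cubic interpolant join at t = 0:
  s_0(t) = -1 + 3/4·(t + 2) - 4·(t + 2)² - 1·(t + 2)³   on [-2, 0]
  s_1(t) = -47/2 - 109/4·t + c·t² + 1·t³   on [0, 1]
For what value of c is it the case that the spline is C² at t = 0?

s_0''(t) = -8 - 6·(t + 2), so s_0''(0) = -20. On the right, s_1''(0) = 2c, so c = -10.

-10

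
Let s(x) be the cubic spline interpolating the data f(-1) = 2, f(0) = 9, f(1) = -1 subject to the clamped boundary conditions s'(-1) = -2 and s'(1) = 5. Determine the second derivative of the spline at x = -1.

56

With M_i denoting the second derivative at x_i, h_i = 1, 1, and Δ_i = (y_(i+1) − y_i)/h_i = 7, -10:
  1·M_0 + 4·M_1 + 1·M_2 = 6(Δ_1 - Δ_0) = -102
Clamped end conditions give two more equations: 2h_0·M_0 + h_0·M_1 = 6(Δ_0 - s'(-1)) = 54 and h_1·M_1 + 2h_1·M_2 = 6(s'(1) - Δ_1) = 90.
Forward elimination and back-substitution give M_0 = 56, M_1 = -58, M_2 = 74.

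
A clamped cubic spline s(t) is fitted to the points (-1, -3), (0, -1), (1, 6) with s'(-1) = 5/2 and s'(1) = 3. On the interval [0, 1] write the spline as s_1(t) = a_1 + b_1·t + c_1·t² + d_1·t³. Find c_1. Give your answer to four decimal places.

7.2500

Write M_i for s''(x_i). With h_i = 1, 1 and divided differences Δ_i = 2, 7, the continuity of s' gives the tridiagonal system
  1·M_0 + 4·M_1 + 1·M_2 = 6(Δ_1 - Δ_0) = 30
Clamped end conditions give two more equations: 2h_0·M_0 + h_0·M_1 = 6(Δ_0 - s'(-1)) = -3 and h_1·M_1 + 2h_1·M_2 = 6(s'(1) - Δ_1) = -24.
Forward elimination and back-substitution give M_0 = -35/4, M_1 = 29/2, M_2 = -77/4.
On [0, 1], with s_1(t) = a_1 + b_1·t + c_1·t² + d_1·t³: c_1 = M_1/2 = 29/4, d_1 = (M_2 - M_1)/(6h_1) = -45/8, b_1 = Δ_1 - h_1(2M_1 + M_2)/6 = 43/8.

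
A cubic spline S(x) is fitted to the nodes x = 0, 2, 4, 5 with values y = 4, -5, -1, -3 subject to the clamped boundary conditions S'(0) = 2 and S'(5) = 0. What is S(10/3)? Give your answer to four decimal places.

Put σ_i = S'' at the i-th knot. Here h = (2, 2, 1) and Δ = (-9/2, 2, -2), so the interior equations h_(i-1)·σ_(i-1) + 2(h_(i-1)+h_i)·σ_i + h_i·σ_(i+1) = 6(Δ_i − Δ_(i-1)) read
  2·σ_0 + 8·σ_1 + 2·σ_2 = 6(Δ_1 - Δ_0) = 39
  2·σ_1 + 6·σ_2 + 1·σ_3 = 6(Δ_2 - Δ_1) = -24
Clamped end conditions give two more equations: 2h_0·σ_0 + h_0·σ_1 = 6(Δ_0 - S'(0)) = -39 and h_2·σ_2 + 2h_2·σ_3 = 6(S'(5) - Δ_2) = 12.
Solving: σ_0 = -703/46, σ_1 = 509/46, σ_2 = -218/23, σ_3 = 247/23.
On [2, 4], S(x) = -5 - 51/23·(x - 2) + 509/92·(x - 2)² - 315/184·(x - 2)³.
With (x - 2) = 4/3: S(10/3) = -451/207.

-2.1787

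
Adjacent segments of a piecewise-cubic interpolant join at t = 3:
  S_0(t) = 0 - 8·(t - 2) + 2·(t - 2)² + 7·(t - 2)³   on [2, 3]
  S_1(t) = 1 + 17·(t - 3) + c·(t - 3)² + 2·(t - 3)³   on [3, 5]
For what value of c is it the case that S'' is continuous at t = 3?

23

S_0''(t) = 4 + 42·(t - 2), so S_0''(3) = 46. On the right, S_1''(3) = 2c, so c = 23.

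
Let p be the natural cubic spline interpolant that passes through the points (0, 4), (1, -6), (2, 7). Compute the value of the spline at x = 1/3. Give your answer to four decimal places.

-1.0370

Write σ_i for p''(x_i). With h_i = 1, 1 and divided differences Δ_i = -10, 13, the continuity of p' gives the tridiagonal system
  1·σ_0 + 4·σ_1 + 1·σ_2 = 6(Δ_1 - Δ_0) = 138
Natural end conditions: σ_0 = σ_2 = 0.
Forward elimination and back-substitution give σ_0 = 0, σ_1 = 69/2, σ_2 = 0.
On [0, 1], p(x) = 4 - 63/4·x + 0·x² + 23/4·x³.
With x = 1/3: p(1/3) = -28/27.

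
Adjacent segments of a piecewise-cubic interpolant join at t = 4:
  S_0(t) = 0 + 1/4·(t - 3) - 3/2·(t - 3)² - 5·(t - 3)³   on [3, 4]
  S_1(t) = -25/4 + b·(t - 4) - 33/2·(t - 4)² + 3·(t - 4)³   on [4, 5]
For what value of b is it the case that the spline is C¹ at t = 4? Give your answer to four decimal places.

S_0'(t) = 1/4 - 3·(t - 3) - 15·(t - 3)², so S_0'(4) = -71/4. On the right, S_1'(4) = b, so b = -71/4.

-17.7500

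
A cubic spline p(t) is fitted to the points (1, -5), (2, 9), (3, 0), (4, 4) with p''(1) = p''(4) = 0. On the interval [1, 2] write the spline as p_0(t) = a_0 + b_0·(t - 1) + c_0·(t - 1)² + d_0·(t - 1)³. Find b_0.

Put σ_i = p'' at the i-th knot. Here h = (1, 1, 1) and Δ = (14, -9, 4), so the interior equations h_(i-1)·σ_(i-1) + 2(h_(i-1)+h_i)·σ_i + h_i·σ_(i+1) = 6(Δ_i − Δ_(i-1)) read
  1·σ_0 + 4·σ_1 + 1·σ_2 = 6(Δ_1 - Δ_0) = -138
  1·σ_1 + 4·σ_2 + 1·σ_3 = 6(Δ_2 - Δ_1) = 78
Natural end conditions: σ_0 = σ_3 = 0.
Solving the tridiagonal system: σ_0 = 0, σ_1 = -42, σ_2 = 30, σ_3 = 0.
On [1, 2], with p_0(t) = a_0 + b_0·(t - 1) + c_0·(t - 1)² + d_0·(t - 1)³: c_0 = σ_0/2 = 0, d_0 = (σ_1 - σ_0)/(6h_0) = -7, b_0 = Δ_0 - h_0(2σ_0 + σ_1)/6 = 21.

21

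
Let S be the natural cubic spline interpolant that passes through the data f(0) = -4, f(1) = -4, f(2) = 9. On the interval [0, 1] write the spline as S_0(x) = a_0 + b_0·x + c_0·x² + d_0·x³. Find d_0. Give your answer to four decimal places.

With σ_i denoting the second derivative at x_i, h_i = 1, 1, and Δ_i = (y_(i+1) − y_i)/h_i = 0, 13:
  1·σ_0 + 4·σ_1 + 1·σ_2 = 6(Δ_1 - Δ_0) = 78
Natural end conditions: σ_0 = σ_2 = 0.
Forward elimination and back-substitution give σ_0 = 0, σ_1 = 39/2, σ_2 = 0.
On [0, 1], with S_0(x) = a_0 + b_0·x + c_0·x² + d_0·x³: c_0 = σ_0/2 = 0, d_0 = (σ_1 - σ_0)/(6h_0) = 13/4, b_0 = Δ_0 - h_0(2σ_0 + σ_1)/6 = -13/4.

3.2500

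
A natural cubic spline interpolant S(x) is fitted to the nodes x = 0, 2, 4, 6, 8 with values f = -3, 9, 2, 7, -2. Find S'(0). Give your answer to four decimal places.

9.0982

Put M_i = S'' at the i-th knot. Here h = (2, 2, 2, 2) and Δ = (6, -7/2, 5/2, -9/2), so the interior equations h_(i-1)·M_(i-1) + 2(h_(i-1)+h_i)·M_i + h_i·M_(i+1) = 6(Δ_i − Δ_(i-1)) read
  2·M_0 + 8·M_1 + 2·M_2 = 6(Δ_1 - Δ_0) = -57
  2·M_1 + 8·M_2 + 2·M_3 = 6(Δ_2 - Δ_1) = 36
  2·M_2 + 8·M_3 + 2·M_4 = 6(Δ_3 - Δ_2) = -42
Natural end conditions: M_0 = M_4 = 0.
Solving: M_0 = 0, M_1 = -1041/112, M_2 = 243/28, M_3 = -831/112, M_4 = 0.
On [0, 2], S'(x) = b_0 + 2c_0·x + 3d_0·x² with b_0 = Δ_0 - h_0(2M_0 + M_1)/6 = 1019/112, c_0 = M_0/2 = 0, d_0 = (M_1 - M_0)/(6h_0) = -347/448. So S'(0) = 1019/112.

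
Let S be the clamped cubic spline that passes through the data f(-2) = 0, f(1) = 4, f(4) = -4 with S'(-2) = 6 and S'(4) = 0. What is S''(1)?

With M_i denoting the second derivative at x_i, h_i = 3, 3, and Δ_i = (y_(i+1) − y_i)/h_i = 4/3, -8/3:
  3·M_0 + 12·M_1 + 3·M_2 = 6(Δ_1 - Δ_0) = -24
Clamped end conditions give two more equations: 2h_0·M_0 + h_0·M_1 = 6(Δ_0 - S'(-2)) = -28 and h_1·M_1 + 2h_1·M_2 = 6(S'(4) - Δ_1) = 16.
Hence M_0 = -11/3, M_1 = -2, M_2 = 11/3.

-2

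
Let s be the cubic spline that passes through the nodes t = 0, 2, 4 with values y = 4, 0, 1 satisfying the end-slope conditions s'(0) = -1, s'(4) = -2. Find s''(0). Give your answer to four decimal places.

Put M_i = s'' at the i-th knot. Here h = (2, 2) and Δ = (-2, 1/2), so the interior equations h_(i-1)·M_(i-1) + 2(h_(i-1)+h_i)·M_i + h_i·M_(i+1) = 6(Δ_i − Δ_(i-1)) read
  2·M_0 + 8·M_1 + 2·M_2 = 6(Δ_1 - Δ_0) = 15
Clamped end conditions give two more equations: 2h_0·M_0 + h_0·M_1 = 6(Δ_0 - s'(0)) = -6 and h_1·M_1 + 2h_1·M_2 = 6(s'(4) - Δ_1) = -15.
Hence M_0 = -29/8, M_1 = 17/4, M_2 = -47/8.

-3.6250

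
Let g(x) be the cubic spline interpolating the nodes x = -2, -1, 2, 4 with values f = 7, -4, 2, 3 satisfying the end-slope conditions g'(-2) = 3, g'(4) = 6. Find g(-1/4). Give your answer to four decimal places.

-8.9174

Let M_i = g''(x_i). Step sizes h_i = 1, 3, 2; slopes of the chords Δ_i = (y_(i+1) - y_i)/h_i = -11, 2, 1/2.
  1·M_0 + 8·M_1 + 3·M_2 = 6(Δ_1 - Δ_0) = 78
  3·M_1 + 10·M_2 + 2·M_3 = 6(Δ_2 - Δ_1) = -9
Clamped end conditions give two more equations: 2h_0·M_0 + h_0·M_1 = 6(Δ_0 - g'(-2)) = -84 and h_2·M_2 + 2h_2·M_3 = 6(g'(4) - Δ_2) = 33.
Forward elimination and back-substitution give M_0 = -1349/26, M_1 = 257/13, M_2 = -245/26, M_3 = 337/26.
On [-1, 2], g(x) = -4 - 679/52·(x + 1) + 257/26·(x + 1)² - 253/156·(x + 1)³.
With (x + 1) = 3/4: g(-1/4) = -29677/3328.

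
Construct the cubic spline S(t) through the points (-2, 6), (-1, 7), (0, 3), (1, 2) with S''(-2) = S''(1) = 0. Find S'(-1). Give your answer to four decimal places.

-2.0667

Let M_i = S''(x_i). Step sizes h_i = 1, 1, 1; slopes of the chords Δ_i = (y_(i+1) - y_i)/h_i = 1, -4, -1.
  1·M_0 + 4·M_1 + 1·M_2 = 6(Δ_1 - Δ_0) = -30
  1·M_1 + 4·M_2 + 1·M_3 = 6(Δ_2 - Δ_1) = 18
Natural end conditions: M_0 = M_3 = 0.
Forward elimination and back-substitution give M_0 = 0, M_1 = -46/5, M_2 = 34/5, M_3 = 0.
On [-1, 0], S'(t) = b_1 + 2c_1·(t + 1) + 3d_1·(t + 1)² with b_1 = Δ_1 - h_1(2M_1 + M_2)/6 = -31/15, c_1 = M_1/2 = -23/5, d_1 = (M_2 - M_1)/(6h_1) = 8/3. So S'(-1) = -31/15.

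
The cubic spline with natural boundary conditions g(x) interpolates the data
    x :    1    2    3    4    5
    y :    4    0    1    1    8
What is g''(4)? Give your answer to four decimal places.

Let M_i = g''(x_i). Step sizes h_i = 1, 1, 1, 1; slopes of the chords Δ_i = (y_(i+1) - y_i)/h_i = -4, 1, 0, 7.
  1·M_0 + 4·M_1 + 1·M_2 = 6(Δ_1 - Δ_0) = 30
  1·M_1 + 4·M_2 + 1·M_3 = 6(Δ_2 - Δ_1) = -6
  1·M_2 + 4·M_3 + 1·M_4 = 6(Δ_3 - Δ_2) = 42
Natural end conditions: M_0 = M_4 = 0.
Solving the tridiagonal system: M_0 = 0, M_1 = 129/14, M_2 = -48/7, M_3 = 171/14, M_4 = 0.

12.2143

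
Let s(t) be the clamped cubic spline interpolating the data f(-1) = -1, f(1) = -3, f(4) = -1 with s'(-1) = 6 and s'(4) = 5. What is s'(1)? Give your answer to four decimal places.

Write σ_i for s''(x_i). With h_i = 2, 3 and divided differences Δ_i = -1, 2/3, the continuity of s' gives the tridiagonal system
  2·σ_0 + 10·σ_1 + 3·σ_2 = 6(Δ_1 - Δ_0) = 10
Clamped end conditions give two more equations: 2h_0·σ_0 + h_0·σ_1 = 6(Δ_0 - s'(-1)) = -42 and h_1·σ_1 + 2h_1·σ_2 = 6(s'(4) - Δ_1) = 26.
Hence σ_0 = -117/10, σ_1 = 12/5, σ_2 = 47/15.
On [1, 4], s'(t) = b_1 + 2c_1·(t - 1) + 3d_1·(t - 1)² with b_1 = Δ_1 - h_1(2σ_1 + σ_2)/6 = -33/10, c_1 = σ_1/2 = 6/5, d_1 = (σ_2 - σ_1)/(6h_1) = 11/270. So s'(1) = -33/10.

-3.3000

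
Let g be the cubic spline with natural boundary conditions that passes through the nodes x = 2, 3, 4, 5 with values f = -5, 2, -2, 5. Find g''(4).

Write m_i for g''(x_i). With h_i = 1, 1, 1 and divided differences Δ_i = 7, -4, 7, the continuity of g' gives the tridiagonal system
  1·m_0 + 4·m_1 + 1·m_2 = 6(Δ_1 - Δ_0) = -66
  1·m_1 + 4·m_2 + 1·m_3 = 6(Δ_2 - Δ_1) = 66
Natural end conditions: m_0 = m_3 = 0.
Solving: m_0 = 0, m_1 = -22, m_2 = 22, m_3 = 0.

22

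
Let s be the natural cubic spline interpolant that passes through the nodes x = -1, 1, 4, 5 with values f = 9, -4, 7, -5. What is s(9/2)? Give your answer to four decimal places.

Write M_i for s''(x_i). With h_i = 2, 3, 1 and divided differences Δ_i = -13/2, 11/3, -12, the continuity of s' gives the tridiagonal system
  2·M_0 + 10·M_1 + 3·M_2 = 6(Δ_1 - Δ_0) = 61
  3·M_1 + 8·M_2 + 1·M_3 = 6(Δ_2 - Δ_1) = -94
Natural end conditions: M_0 = M_3 = 0.
Solving: M_0 = 0, M_1 = 770/71, M_2 = -1123/71, M_3 = 0.
On [4, 5], s(x) = 7 - 1433/213·(x - 4) - 1123/142·(x - 4)² + 1123/426·(x - 4)³.
With (x - 4) = 1/2: s(9/2) = 2259/1136.

1.9886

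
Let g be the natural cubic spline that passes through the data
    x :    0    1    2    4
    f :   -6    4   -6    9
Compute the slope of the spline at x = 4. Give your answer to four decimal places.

15.3261

Let σ_i = g''(x_i). Step sizes h_i = 1, 1, 2; slopes of the chords Δ_i = (y_(i+1) - y_i)/h_i = 10, -10, 15/2.
  1·σ_0 + 4·σ_1 + 1·σ_2 = 6(Δ_1 - Δ_0) = -120
  1·σ_1 + 6·σ_2 + 2·σ_3 = 6(Δ_2 - Δ_1) = 105
Natural end conditions: σ_0 = σ_3 = 0.
Forward elimination and back-substitution give σ_0 = 0, σ_1 = -825/23, σ_2 = 540/23, σ_3 = 0.
On [2, 4], g'(x) = b_2 + 2c_2·(x - 2) + 3d_2·(x - 2)² with b_2 = Δ_2 - h_2(2σ_2 + σ_3)/6 = -375/46, c_2 = σ_2/2 = 270/23, d_2 = (σ_3 - σ_2)/(6h_2) = -45/23. So g'(4) = 705/46.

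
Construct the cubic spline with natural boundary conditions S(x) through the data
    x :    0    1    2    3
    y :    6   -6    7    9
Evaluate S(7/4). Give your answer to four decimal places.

Put M_i = S'' at the i-th knot. Here h = (1, 1, 1) and Δ = (-12, 13, 2), so the interior equations h_(i-1)·M_(i-1) + 2(h_(i-1)+h_i)·M_i + h_i·M_(i+1) = 6(Δ_i − Δ_(i-1)) read
  1·M_0 + 4·M_1 + 1·M_2 = 6(Δ_1 - Δ_0) = 150
  1·M_1 + 4·M_2 + 1·M_3 = 6(Δ_2 - Δ_1) = -66
Natural end conditions: M_0 = M_3 = 0.
Solving: M_0 = 0, M_1 = 222/5, M_2 = -138/5, M_3 = 0.
On [1, 2], S(x) = -6 + 14/5·(x - 1) + 111/5·(x - 1)² - 12·(x - 1)³.
With (x - 1) = 3/4: S(7/4) = 141/40.

3.5250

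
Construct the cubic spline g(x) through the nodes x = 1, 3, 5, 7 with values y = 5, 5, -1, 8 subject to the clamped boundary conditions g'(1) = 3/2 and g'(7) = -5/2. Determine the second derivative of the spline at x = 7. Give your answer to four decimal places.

-15.9333

Write σ_i for g''(x_i). With h_i = 2, 2, 2 and divided differences Δ_i = 0, -3, 9/2, the continuity of g' gives the tridiagonal system
  2·σ_0 + 8·σ_1 + 2·σ_2 = 6(Δ_1 - Δ_0) = -18
  2·σ_1 + 8·σ_2 + 2·σ_3 = 6(Δ_2 - Δ_1) = 45
Clamped end conditions give two more equations: 2h_0·σ_0 + h_0·σ_1 = 6(Δ_0 - g'(1)) = -9 and h_2·σ_2 + 2h_2·σ_3 = 6(g'(7) - Δ_2) = -42.
Solving the tridiagonal system: σ_0 = 4/15, σ_1 = -151/30, σ_2 = 163/15, σ_3 = -239/15.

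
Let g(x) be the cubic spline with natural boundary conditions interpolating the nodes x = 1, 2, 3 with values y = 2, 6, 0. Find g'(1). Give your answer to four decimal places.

6.5000

With m_i denoting the second derivative at x_i, h_i = 1, 1, and Δ_i = (y_(i+1) − y_i)/h_i = 4, -6:
  1·m_0 + 4·m_1 + 1·m_2 = 6(Δ_1 - Δ_0) = -60
Natural end conditions: m_0 = m_2 = 0.
Solving the tridiagonal system: m_0 = 0, m_1 = -15, m_2 = 0.
On [1, 2], g'(x) = b_0 + 2c_0·(x - 1) + 3d_0·(x - 1)² with b_0 = Δ_0 - h_0(2m_0 + m_1)/6 = 13/2, c_0 = m_0/2 = 0, d_0 = (m_1 - m_0)/(6h_0) = -5/2. So g'(1) = 13/2.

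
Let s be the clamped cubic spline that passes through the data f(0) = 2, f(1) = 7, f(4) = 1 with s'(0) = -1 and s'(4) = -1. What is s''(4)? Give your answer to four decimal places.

Let σ_i = s''(x_i). Step sizes h_i = 1, 3; slopes of the chords Δ_i = (y_(i+1) - y_i)/h_i = 5, -2.
  1·σ_0 + 8·σ_1 + 3·σ_2 = 6(Δ_1 - Δ_0) = -42
Clamped end conditions give two more equations: 2h_0·σ_0 + h_0·σ_1 = 6(Δ_0 - s'(0)) = 36 and h_1·σ_1 + 2h_1·σ_2 = 6(s'(4) - Δ_1) = 6.
Solving: σ_0 = 93/4, σ_1 = -21/2, σ_2 = 25/4.

6.2500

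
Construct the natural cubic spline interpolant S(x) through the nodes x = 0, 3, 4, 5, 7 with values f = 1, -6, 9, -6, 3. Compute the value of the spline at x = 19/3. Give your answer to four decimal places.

-5.7384

With M_i denoting the second derivative at x_i, h_i = 3, 1, 1, 2, and Δ_i = (y_(i+1) − y_i)/h_i = -7/3, 15, -15, 9/2:
  3·M_0 + 8·M_1 + 1·M_2 = 6(Δ_1 - Δ_0) = 104
  1·M_1 + 4·M_2 + 1·M_3 = 6(Δ_2 - Δ_1) = -180
  1·M_2 + 6·M_3 + 2·M_4 = 6(Δ_3 - Δ_2) = 117
Natural end conditions: M_0 = M_4 = 0.
Forward elimination and back-substitution give M_0 = 0, M_1 = 3589/178, M_2 = -5100/89, M_3 = 5171/178, M_4 = 0.
On [5, 7], S(x) = -6 - 7939/534·(x - 5) + 5171/356·(x - 5)² - 5171/2136·(x - 5)³.
With (x - 5) = 4/3: S(19/3) = -41368/7209.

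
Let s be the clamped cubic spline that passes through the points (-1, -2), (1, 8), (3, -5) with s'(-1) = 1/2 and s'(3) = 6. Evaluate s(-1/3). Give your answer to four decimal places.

1.1481

Let M_i = s''(x_i). Step sizes h_i = 2, 2; slopes of the chords Δ_i = (y_(i+1) - y_i)/h_i = 5, -13/2.
  2·M_0 + 8·M_1 + 2·M_2 = 6(Δ_1 - Δ_0) = -69
Clamped end conditions give two more equations: 2h_0·M_0 + h_0·M_1 = 6(Δ_0 - s'(-1)) = 27 and h_1·M_1 + 2h_1·M_2 = 6(s'(3) - Δ_1) = 75.
Forward elimination and back-substitution give M_0 = 67/4, M_1 = -20, M_2 = 115/4.
On [-1, 1], s(x) = -2 + 1/2·(x + 1) + 67/8·(x + 1)² - 49/16·(x + 1)³.
With (x + 1) = 2/3: s(-1/3) = 31/27.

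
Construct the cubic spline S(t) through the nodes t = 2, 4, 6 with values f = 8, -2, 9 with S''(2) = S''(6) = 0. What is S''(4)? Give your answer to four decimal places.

7.8750

With M_i denoting the second derivative at x_i, h_i = 2, 2, and Δ_i = (y_(i+1) − y_i)/h_i = -5, 11/2:
  2·M_0 + 8·M_1 + 2·M_2 = 6(Δ_1 - Δ_0) = 63
Natural end conditions: M_0 = M_2 = 0.
Solving the tridiagonal system: M_0 = 0, M_1 = 63/8, M_2 = 0.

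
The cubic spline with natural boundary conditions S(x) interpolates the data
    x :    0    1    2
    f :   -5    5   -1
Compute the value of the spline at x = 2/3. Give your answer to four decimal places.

With σ_i denoting the second derivative at x_i, h_i = 1, 1, and Δ_i = (y_(i+1) − y_i)/h_i = 10, -6:
  1·σ_0 + 4·σ_1 + 1·σ_2 = 6(Δ_1 - Δ_0) = -96
Natural end conditions: σ_0 = σ_2 = 0.
Solving the tridiagonal system: σ_0 = 0, σ_1 = -24, σ_2 = 0.
On [0, 1], S(x) = -5 + 14·x + 0·x² - 4·x³.
With x = 2/3: S(2/3) = 85/27.

3.1481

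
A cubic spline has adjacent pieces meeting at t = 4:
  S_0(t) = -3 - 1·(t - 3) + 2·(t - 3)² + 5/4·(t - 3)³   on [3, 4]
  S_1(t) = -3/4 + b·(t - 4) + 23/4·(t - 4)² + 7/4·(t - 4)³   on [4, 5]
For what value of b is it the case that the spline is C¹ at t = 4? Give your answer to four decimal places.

S_0'(t) = -1 + 4·(t - 3) + 15/4·(t - 3)², so S_0'(4) = 27/4. On the right, S_1'(4) = b, so b = 27/4.

6.7500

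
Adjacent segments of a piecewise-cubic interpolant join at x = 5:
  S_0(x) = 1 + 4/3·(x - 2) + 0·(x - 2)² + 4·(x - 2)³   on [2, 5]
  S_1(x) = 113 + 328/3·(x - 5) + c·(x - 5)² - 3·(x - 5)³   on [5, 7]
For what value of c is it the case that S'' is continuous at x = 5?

36

S_0''(x) = 0 + 24·(x - 2), so S_0''(5) = 72. On the right, S_1''(5) = 2c, so c = 36.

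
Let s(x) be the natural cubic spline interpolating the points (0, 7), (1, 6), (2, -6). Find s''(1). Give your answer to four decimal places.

-16.5000

Let M_i = s''(x_i). Step sizes h_i = 1, 1; slopes of the chords Δ_i = (y_(i+1) - y_i)/h_i = -1, -12.
  1·M_0 + 4·M_1 + 1·M_2 = 6(Δ_1 - Δ_0) = -66
Natural end conditions: M_0 = M_2 = 0.
Hence M_0 = 0, M_1 = -33/2, M_2 = 0.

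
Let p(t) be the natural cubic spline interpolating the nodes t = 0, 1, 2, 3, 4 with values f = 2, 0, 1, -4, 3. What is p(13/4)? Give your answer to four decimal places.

Let M_i = p''(x_i). Step sizes h_i = 1, 1, 1, 1; slopes of the chords Δ_i = (y_(i+1) - y_i)/h_i = -2, 1, -5, 7.
  1·M_0 + 4·M_1 + 1·M_2 = 6(Δ_1 - Δ_0) = 18
  1·M_1 + 4·M_2 + 1·M_3 = 6(Δ_2 - Δ_1) = -36
  1·M_2 + 4·M_3 + 1·M_4 = 6(Δ_3 - Δ_2) = 72
Natural end conditions: M_0 = M_4 = 0.
Solving: M_0 = 0, M_1 = 243/28, M_2 = -117/7, M_3 = 621/28, M_4 = 0.
On [3, 4], p(t) = -4 - 11/28·(t - 3) + 621/56·(t - 3)² - 207/56·(t - 3)³.
With (t - 3) = 1/4: p(13/4) = -1773/512.

-3.4629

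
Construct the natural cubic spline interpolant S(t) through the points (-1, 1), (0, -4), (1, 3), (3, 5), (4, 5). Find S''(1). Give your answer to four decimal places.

With σ_i denoting the second derivative at x_i, h_i = 1, 1, 2, 1, and Δ_i = (y_(i+1) − y_i)/h_i = -5, 7, 1, 0:
  1·σ_0 + 4·σ_1 + 1·σ_2 = 6(Δ_1 - Δ_0) = 72
  1·σ_1 + 6·σ_2 + 2·σ_3 = 6(Δ_2 - Δ_1) = -36
  2·σ_2 + 6·σ_3 + 1·σ_4 = 6(Δ_3 - Δ_2) = -6
Natural end conditions: σ_0 = σ_4 = 0.
Hence σ_0 = 0, σ_1 = 1254/61, σ_2 = -624/61, σ_3 = 147/61, σ_4 = 0.

-10.2295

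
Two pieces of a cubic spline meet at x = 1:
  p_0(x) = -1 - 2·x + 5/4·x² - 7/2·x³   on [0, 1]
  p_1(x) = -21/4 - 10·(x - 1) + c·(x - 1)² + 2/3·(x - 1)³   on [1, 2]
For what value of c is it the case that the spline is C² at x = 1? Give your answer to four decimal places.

p_0''(x) = 5/2 - 21·x, so p_0''(1) = -37/2. On the right, p_1''(1) = 2c, so c = -37/4.

-9.2500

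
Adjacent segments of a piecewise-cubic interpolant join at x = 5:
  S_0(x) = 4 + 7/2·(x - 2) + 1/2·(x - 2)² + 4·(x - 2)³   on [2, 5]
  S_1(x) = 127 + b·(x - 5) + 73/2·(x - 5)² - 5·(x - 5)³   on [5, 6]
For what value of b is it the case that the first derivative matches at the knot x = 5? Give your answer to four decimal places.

114.5000

S_0'(x) = 7/2 + 1·(x - 2) + 12·(x - 2)², so S_0'(5) = 229/2. On the right, S_1'(5) = b, so b = 229/2.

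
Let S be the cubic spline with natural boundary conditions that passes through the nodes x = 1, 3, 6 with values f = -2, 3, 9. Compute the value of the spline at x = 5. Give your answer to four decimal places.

Put M_i = S'' at the i-th knot. Here h = (2, 3) and Δ = (5/2, 2), so the interior equations h_(i-1)·M_(i-1) + 2(h_(i-1)+h_i)·M_i + h_i·M_(i+1) = 6(Δ_i − Δ_(i-1)) read
  2·M_0 + 10·M_1 + 3·M_2 = 6(Δ_1 - Δ_0) = -3
Natural end conditions: M_0 = M_2 = 0.
Forward elimination and back-substitution give M_0 = 0, M_1 = -3/10, M_2 = 0.
On [3, 6], S(x) = 3 + 23/10·(x - 3) - 3/20·(x - 3)² + 1/60·(x - 3)³.
With (x - 3) = 2: S(5) = 107/15.

7.1333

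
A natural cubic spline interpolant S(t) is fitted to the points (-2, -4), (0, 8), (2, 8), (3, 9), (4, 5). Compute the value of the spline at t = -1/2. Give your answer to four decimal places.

6.2188

Let M_i = S''(x_i). Step sizes h_i = 2, 2, 1, 1; slopes of the chords Δ_i = (y_(i+1) - y_i)/h_i = 6, 0, 1, -4.
  2·M_0 + 8·M_1 + 2·M_2 = 6(Δ_1 - Δ_0) = -36
  2·M_1 + 6·M_2 + 1·M_3 = 6(Δ_2 - Δ_1) = 6
  1·M_2 + 4·M_3 + 1·M_4 = 6(Δ_3 - Δ_2) = -30
Natural end conditions: M_0 = M_4 = 0.
Solving the tridiagonal system: M_0 = 0, M_1 = -39/7, M_2 = 30/7, M_3 = -60/7, M_4 = 0.
On [-2, 0], S(t) = -4 + 55/7·(t + 2) + 0·(t + 2)² - 13/28·(t + 2)³.
With (t + 2) = 3/2: S(-1/2) = 199/32.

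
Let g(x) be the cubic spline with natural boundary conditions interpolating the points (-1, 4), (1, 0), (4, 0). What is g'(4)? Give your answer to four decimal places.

Let M_i = g''(x_i). Step sizes h_i = 2, 3; slopes of the chords Δ_i = (y_(i+1) - y_i)/h_i = -2, 0.
  2·M_0 + 10·M_1 + 3·M_2 = 6(Δ_1 - Δ_0) = 12
Natural end conditions: M_0 = M_2 = 0.
Forward elimination and back-substitution give M_0 = 0, M_1 = 6/5, M_2 = 0.
On [1, 4], g'(x) = b_1 + 2c_1·(x - 1) + 3d_1·(x - 1)² with b_1 = Δ_1 - h_1(2M_1 + M_2)/6 = -6/5, c_1 = M_1/2 = 3/5, d_1 = (M_2 - M_1)/(6h_1) = -1/15. So g'(4) = 3/5.

0.6000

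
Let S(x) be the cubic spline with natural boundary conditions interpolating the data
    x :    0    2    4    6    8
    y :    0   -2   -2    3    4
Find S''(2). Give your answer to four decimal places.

0.1607

Put σ_i = S'' at the i-th knot. Here h = (2, 2, 2, 2) and Δ = (-1, 0, 5/2, 1/2), so the interior equations h_(i-1)·σ_(i-1) + 2(h_(i-1)+h_i)·σ_i + h_i·σ_(i+1) = 6(Δ_i − Δ_(i-1)) read
  2·σ_0 + 8·σ_1 + 2·σ_2 = 6(Δ_1 - Δ_0) = 6
  2·σ_1 + 8·σ_2 + 2·σ_3 = 6(Δ_2 - Δ_1) = 15
  2·σ_2 + 8·σ_3 + 2·σ_4 = 6(Δ_3 - Δ_2) = -12
Natural end conditions: σ_0 = σ_4 = 0.
Forward elimination and back-substitution give σ_0 = 0, σ_1 = 9/56, σ_2 = 33/14, σ_3 = -117/56, σ_4 = 0.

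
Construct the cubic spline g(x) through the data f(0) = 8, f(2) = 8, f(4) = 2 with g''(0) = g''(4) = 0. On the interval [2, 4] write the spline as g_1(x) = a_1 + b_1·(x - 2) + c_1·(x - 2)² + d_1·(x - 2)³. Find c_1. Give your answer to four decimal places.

Put σ_i = g'' at the i-th knot. Here h = (2, 2) and Δ = (0, -3), so the interior equations h_(i-1)·σ_(i-1) + 2(h_(i-1)+h_i)·σ_i + h_i·σ_(i+1) = 6(Δ_i − Δ_(i-1)) read
  2·σ_0 + 8·σ_1 + 2·σ_2 = 6(Δ_1 - Δ_0) = -18
Natural end conditions: σ_0 = σ_2 = 0.
Hence σ_0 = 0, σ_1 = -9/4, σ_2 = 0.
On [2, 4], with g_1(x) = a_1 + b_1·(x - 2) + c_1·(x - 2)² + d_1·(x - 2)³: c_1 = σ_1/2 = -9/8, d_1 = (σ_2 - σ_1)/(6h_1) = 3/16, b_1 = Δ_1 - h_1(2σ_1 + σ_2)/6 = -3/2.

-1.1250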